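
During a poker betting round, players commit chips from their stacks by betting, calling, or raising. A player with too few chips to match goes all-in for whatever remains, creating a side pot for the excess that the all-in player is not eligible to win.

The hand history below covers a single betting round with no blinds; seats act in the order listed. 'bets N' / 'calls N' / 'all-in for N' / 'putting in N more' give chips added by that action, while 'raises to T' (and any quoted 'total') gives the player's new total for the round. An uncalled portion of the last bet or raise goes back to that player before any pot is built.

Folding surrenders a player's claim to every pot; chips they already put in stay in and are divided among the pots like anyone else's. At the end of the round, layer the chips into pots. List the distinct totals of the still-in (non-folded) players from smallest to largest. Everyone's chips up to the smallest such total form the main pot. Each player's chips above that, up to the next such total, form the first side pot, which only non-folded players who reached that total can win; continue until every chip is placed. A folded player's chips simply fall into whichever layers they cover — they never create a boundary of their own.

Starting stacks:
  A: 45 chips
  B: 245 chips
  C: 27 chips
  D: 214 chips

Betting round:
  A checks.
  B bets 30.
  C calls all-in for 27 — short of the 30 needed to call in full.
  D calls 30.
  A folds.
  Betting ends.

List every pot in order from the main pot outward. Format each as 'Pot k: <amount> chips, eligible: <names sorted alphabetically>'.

Pot 1: 81 chips, eligible: B, C, D
Pot 2: 6 chips, eligible: B, D

Derivation:
Contributions: B=30, C=27, D=30
Folded: A
Pot levels (distinct totals of non-folded players): 27, 30
Layer 1-27: 27 each from B, C, D = 27*3 = 81 chips; eligible B, C, D
Layer 28-30: 3 each from B, D = 3*2 = 6 chips; eligible B, D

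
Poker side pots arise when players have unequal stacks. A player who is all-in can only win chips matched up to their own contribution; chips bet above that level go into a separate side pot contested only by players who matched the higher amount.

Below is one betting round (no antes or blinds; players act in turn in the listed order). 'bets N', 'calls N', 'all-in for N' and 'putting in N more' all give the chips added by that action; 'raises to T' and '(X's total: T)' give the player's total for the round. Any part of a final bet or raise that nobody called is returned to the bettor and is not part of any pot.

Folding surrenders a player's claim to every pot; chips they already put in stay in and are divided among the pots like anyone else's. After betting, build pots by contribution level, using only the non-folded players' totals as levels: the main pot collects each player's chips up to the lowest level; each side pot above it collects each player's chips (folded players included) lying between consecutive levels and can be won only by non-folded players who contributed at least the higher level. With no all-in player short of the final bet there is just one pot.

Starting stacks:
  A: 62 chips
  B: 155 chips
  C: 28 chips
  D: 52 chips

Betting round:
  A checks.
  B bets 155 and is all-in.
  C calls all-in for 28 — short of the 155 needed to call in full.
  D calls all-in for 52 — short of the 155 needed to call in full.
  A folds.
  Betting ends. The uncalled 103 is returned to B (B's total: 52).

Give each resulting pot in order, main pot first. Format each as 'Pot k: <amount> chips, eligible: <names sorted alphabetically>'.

Contributions (after 103 returned to B): B=52, C=28, D=52
Folded: A
Pot levels (distinct totals of non-folded players): 28, 52
Layer 1-28: 28 each from B, C, D = 28*3 = 84 chips; eligible B, C, D
Layer 29-52: 24 each from B, D = 24*2 = 48 chips; eligible B, D

Pot 1: 84 chips, eligible: B, C, D
Pot 2: 48 chips, eligible: B, D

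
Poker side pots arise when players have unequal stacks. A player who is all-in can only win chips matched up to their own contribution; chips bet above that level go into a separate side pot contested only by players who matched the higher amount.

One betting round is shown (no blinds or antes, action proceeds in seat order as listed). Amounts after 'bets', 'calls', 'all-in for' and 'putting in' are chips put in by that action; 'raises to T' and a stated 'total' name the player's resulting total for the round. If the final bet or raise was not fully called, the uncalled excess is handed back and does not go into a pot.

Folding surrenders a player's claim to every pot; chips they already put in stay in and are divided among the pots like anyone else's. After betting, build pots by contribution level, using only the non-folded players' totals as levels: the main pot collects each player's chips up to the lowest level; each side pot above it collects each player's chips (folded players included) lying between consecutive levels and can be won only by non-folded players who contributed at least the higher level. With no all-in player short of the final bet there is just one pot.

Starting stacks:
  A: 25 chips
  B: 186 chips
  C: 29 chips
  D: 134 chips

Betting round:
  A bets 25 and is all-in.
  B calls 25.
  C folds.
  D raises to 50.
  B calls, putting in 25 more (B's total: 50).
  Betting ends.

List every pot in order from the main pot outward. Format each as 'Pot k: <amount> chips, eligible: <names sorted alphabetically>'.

Pot 1: 75 chips, eligible: A, B, D
Pot 2: 50 chips, eligible: B, D

Derivation:
Contributions: A=25, B=50, D=50
Folded: C
Pot levels (distinct totals of non-folded players): 25, 50
Layer 1-25: 25 each from A, B, D = 25*3 = 75 chips; eligible A, B, D
Layer 26-50: 25 each from B, D = 25*2 = 50 chips; eligible B, D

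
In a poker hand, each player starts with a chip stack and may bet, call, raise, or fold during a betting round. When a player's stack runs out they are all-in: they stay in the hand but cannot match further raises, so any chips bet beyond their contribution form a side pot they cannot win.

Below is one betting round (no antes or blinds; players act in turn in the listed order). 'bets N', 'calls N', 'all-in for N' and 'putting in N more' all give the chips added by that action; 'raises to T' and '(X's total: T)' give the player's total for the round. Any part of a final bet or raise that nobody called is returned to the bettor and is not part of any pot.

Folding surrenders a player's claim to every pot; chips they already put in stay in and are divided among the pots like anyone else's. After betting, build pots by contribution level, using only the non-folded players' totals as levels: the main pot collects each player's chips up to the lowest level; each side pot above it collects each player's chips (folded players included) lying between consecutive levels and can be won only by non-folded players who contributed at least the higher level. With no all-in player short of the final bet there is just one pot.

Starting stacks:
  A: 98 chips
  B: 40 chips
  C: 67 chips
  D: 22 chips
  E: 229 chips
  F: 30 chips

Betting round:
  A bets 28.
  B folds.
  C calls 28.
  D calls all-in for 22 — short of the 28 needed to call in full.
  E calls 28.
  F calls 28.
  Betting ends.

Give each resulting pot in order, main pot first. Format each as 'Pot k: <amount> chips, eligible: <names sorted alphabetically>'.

Contributions: A=28, C=28, D=22, E=28, F=28
Folded: B
Pot levels (distinct totals of non-folded players): 22, 28
Layer 1-22: 22 each from A, C, D, E, F = 22*5 = 110 chips; eligible A, C, D, E, F
Layer 23-28: 6 each from A, C, E, F = 6*4 = 24 chips; eligible A, C, E, F

Pot 1: 110 chips, eligible: A, C, D, E, F
Pot 2: 24 chips, eligible: A, C, E, F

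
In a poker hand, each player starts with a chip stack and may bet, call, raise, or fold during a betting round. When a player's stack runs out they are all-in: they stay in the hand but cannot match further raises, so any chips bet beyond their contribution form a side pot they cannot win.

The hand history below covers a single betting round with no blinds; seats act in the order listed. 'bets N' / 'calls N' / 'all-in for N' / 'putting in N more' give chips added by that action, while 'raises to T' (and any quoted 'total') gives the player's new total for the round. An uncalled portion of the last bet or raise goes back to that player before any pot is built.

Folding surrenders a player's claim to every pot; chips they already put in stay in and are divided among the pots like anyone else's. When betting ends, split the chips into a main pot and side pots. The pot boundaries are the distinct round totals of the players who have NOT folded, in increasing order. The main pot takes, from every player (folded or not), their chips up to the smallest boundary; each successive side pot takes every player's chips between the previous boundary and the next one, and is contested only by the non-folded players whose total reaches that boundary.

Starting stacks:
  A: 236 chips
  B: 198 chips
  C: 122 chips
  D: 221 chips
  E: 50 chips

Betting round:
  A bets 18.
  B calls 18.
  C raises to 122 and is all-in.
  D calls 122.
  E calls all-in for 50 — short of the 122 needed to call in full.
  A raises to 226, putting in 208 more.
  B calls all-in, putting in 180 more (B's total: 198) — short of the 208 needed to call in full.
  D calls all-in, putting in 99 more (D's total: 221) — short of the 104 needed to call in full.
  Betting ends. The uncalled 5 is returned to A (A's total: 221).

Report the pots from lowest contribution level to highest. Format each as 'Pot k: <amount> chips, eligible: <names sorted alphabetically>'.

Contributions (after 5 returned to A): A=221, B=198, C=122, D=221, E=50
Pot levels (distinct totals of non-folded players): 50, 122, 198, 221
Layer 1-50: 50 each from A, B, C, D, E = 50*5 = 250 chips; eligible A, B, C, D, E
Layer 51-122: 72 each from A, B, C, D = 72*4 = 288 chips; eligible A, B, C, D
Layer 123-198: 76 each from A, B, D = 76*3 = 228 chips; eligible A, B, D
Layer 199-221: 23 each from A, D = 23*2 = 46 chips; eligible A, D

Pot 1: 250 chips, eligible: A, B, C, D, E
Pot 2: 288 chips, eligible: A, B, C, D
Pot 3: 228 chips, eligible: A, B, D
Pot 4: 46 chips, eligible: A, D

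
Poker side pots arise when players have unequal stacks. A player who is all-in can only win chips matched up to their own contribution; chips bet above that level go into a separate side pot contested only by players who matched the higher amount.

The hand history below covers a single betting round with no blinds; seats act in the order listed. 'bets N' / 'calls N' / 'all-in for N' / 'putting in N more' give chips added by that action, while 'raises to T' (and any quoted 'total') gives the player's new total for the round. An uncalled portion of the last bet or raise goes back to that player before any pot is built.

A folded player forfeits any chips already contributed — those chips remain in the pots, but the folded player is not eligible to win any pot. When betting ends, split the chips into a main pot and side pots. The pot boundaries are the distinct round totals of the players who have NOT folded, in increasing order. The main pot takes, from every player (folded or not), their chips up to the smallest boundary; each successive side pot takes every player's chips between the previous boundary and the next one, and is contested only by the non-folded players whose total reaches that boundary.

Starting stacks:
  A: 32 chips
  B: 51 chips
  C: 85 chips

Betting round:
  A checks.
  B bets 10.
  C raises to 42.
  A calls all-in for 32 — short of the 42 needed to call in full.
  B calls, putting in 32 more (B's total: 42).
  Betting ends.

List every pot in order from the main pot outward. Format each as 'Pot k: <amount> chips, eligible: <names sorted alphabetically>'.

Contributions: A=32, B=42, C=42
Pot levels (distinct totals of non-folded players): 32, 42
Layer 1-32: 32 each from A, B, C = 32*3 = 96 chips; eligible A, B, C
Layer 33-42: 10 each from B, C = 10*2 = 20 chips; eligible B, C

Pot 1: 96 chips, eligible: A, B, C
Pot 2: 20 chips, eligible: B, C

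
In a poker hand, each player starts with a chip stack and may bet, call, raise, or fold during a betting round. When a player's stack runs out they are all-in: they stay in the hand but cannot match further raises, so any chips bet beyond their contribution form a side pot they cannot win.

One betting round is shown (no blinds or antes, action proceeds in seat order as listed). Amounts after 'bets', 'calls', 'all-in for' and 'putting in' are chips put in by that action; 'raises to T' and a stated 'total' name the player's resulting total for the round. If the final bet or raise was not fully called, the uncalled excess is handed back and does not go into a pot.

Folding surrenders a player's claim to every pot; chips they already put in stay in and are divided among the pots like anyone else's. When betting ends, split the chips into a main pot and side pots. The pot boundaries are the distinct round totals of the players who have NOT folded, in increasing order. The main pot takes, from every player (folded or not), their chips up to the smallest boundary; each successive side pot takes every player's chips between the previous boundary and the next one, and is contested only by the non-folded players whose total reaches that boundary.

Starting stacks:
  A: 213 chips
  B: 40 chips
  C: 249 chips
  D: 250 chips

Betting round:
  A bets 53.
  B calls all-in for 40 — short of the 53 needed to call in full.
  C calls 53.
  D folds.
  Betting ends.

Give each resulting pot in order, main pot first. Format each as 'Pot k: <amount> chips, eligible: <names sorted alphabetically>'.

Pot 1: 120 chips, eligible: A, B, C
Pot 2: 26 chips, eligible: A, C

Derivation:
Contributions: A=53, B=40, C=53
Folded: D
Pot levels (distinct totals of non-folded players): 40, 53
Layer 1-40: 40 each from A, B, C = 40*3 = 120 chips; eligible A, B, C
Layer 41-53: 13 each from A, C = 13*2 = 26 chips; eligible A, C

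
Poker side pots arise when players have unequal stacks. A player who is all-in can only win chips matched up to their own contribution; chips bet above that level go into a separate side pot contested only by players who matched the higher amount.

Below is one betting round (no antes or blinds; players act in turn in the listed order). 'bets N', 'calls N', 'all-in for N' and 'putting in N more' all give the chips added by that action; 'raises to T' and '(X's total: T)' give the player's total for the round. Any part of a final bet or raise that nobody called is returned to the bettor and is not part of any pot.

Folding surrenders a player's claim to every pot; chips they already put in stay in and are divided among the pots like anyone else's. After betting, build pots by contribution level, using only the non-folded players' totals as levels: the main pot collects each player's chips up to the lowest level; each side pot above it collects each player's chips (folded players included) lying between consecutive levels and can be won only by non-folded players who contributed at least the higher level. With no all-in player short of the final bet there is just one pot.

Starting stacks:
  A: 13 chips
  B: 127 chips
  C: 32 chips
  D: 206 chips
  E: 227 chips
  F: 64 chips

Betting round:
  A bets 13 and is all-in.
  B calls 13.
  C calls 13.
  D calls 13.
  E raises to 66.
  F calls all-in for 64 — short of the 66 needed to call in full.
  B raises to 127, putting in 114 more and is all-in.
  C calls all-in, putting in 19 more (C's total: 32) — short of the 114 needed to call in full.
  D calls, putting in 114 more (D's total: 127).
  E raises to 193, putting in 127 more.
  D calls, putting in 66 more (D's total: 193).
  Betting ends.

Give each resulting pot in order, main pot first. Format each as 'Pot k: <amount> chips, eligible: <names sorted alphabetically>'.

Pot 1: 78 chips, eligible: A, B, C, D, E, F
Pot 2: 95 chips, eligible: B, C, D, E, F
Pot 3: 128 chips, eligible: B, D, E, F
Pot 4: 189 chips, eligible: B, D, E
Pot 5: 132 chips, eligible: D, E

Derivation:
Contributions: A=13, B=127, C=32, D=193, E=193, F=64
Pot levels (distinct totals of non-folded players): 13, 32, 64, 127, 193
Layer 1-13: 13 each from A, B, C, D, E, F = 13*6 = 78 chips; eligible A, B, C, D, E, F
Layer 14-32: 19 each from B, C, D, E, F = 19*5 = 95 chips; eligible B, C, D, E, F
Layer 33-64: 32 each from B, D, E, F = 32*4 = 128 chips; eligible B, D, E, F
Layer 65-127: 63 each from B, D, E = 63*3 = 189 chips; eligible B, D, E
Layer 128-193: 66 each from D, E = 66*2 = 132 chips; eligible D, E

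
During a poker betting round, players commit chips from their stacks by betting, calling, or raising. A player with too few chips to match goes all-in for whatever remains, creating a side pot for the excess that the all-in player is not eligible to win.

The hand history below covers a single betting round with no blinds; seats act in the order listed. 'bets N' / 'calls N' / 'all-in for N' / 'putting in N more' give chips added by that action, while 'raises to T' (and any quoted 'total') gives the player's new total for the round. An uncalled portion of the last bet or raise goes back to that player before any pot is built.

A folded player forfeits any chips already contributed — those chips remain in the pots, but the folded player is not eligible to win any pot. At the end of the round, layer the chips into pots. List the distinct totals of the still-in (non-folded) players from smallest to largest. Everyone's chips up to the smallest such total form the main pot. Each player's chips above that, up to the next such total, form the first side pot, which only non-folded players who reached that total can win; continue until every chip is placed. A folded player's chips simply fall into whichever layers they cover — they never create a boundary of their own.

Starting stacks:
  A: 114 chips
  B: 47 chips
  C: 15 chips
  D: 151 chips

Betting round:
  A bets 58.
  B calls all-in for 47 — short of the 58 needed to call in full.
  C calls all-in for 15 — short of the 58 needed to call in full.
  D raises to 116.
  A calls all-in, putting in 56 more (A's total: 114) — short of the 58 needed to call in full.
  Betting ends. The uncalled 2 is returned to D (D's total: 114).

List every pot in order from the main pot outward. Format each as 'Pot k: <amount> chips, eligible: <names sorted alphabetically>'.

Contributions (after 2 returned to D): A=114, B=47, C=15, D=114
Pot levels (distinct totals of non-folded players): 15, 47, 114
Layer 1-15: 15 each from A, B, C, D = 15*4 = 60 chips; eligible A, B, C, D
Layer 16-47: 32 each from A, B, D = 32*3 = 96 chips; eligible A, B, D
Layer 48-114: 67 each from A, D = 67*2 = 134 chips; eligible A, D

Pot 1: 60 chips, eligible: A, B, C, D
Pot 2: 96 chips, eligible: A, B, D
Pot 3: 134 chips, eligible: A, D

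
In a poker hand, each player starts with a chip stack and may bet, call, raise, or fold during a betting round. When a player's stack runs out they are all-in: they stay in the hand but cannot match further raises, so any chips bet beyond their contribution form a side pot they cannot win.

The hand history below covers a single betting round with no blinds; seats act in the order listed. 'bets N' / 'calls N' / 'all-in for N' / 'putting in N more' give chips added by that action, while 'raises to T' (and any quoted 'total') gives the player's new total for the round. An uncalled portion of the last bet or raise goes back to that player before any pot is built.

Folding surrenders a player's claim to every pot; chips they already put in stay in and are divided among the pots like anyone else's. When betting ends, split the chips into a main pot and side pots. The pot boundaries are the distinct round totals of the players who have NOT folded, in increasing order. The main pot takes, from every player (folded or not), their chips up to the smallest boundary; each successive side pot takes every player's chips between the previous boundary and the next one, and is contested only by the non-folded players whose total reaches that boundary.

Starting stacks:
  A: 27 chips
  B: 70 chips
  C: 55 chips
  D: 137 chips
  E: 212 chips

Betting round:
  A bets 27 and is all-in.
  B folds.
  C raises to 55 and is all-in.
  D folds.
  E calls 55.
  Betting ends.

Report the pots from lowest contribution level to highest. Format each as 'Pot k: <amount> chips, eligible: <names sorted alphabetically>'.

Pot 1: 81 chips, eligible: A, C, E
Pot 2: 56 chips, eligible: C, E

Derivation:
Contributions: A=27, C=55, E=55
Folded: B, D
Pot levels (distinct totals of non-folded players): 27, 55
Layer 1-27: 27 each from A, C, E = 27*3 = 81 chips; eligible A, C, E
Layer 28-55: 28 each from C, E = 28*2 = 56 chips; eligible C, E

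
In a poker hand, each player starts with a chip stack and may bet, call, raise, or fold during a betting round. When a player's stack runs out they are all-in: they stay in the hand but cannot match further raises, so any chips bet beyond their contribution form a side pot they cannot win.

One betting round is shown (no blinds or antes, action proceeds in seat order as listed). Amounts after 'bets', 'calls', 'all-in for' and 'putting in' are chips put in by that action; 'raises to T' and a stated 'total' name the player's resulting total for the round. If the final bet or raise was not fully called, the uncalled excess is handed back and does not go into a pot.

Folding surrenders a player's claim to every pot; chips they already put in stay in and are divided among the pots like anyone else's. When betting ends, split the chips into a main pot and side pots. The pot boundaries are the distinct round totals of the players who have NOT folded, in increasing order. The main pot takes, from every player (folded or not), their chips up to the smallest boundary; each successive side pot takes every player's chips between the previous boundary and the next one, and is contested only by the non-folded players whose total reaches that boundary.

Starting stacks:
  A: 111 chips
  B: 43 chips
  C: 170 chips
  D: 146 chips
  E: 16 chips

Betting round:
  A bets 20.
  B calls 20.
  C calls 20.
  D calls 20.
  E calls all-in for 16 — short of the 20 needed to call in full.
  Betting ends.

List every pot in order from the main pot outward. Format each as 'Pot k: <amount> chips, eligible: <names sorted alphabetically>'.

Contributions: A=20, B=20, C=20, D=20, E=16
Pot levels (distinct totals of non-folded players): 16, 20
Layer 1-16: 16 each from A, B, C, D, E = 16*5 = 80 chips; eligible A, B, C, D, E
Layer 17-20: 4 each from A, B, C, D = 4*4 = 16 chips; eligible A, B, C, D

Pot 1: 80 chips, eligible: A, B, C, D, E
Pot 2: 16 chips, eligible: A, B, C, D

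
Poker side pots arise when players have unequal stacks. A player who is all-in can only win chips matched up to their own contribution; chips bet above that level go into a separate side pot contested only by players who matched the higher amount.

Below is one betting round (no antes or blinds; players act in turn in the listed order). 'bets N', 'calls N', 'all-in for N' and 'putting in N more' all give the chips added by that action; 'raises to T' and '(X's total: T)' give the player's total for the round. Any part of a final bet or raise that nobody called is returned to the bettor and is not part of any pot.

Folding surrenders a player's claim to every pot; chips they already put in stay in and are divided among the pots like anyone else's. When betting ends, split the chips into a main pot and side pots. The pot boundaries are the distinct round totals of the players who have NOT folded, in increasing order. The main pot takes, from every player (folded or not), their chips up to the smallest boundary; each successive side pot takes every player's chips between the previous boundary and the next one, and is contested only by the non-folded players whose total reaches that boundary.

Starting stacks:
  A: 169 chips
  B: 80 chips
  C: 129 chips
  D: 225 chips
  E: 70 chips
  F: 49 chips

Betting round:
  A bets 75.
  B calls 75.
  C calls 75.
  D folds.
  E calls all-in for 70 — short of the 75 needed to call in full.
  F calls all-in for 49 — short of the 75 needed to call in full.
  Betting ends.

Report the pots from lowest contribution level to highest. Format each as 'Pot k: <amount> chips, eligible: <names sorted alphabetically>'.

Pot 1: 245 chips, eligible: A, B, C, E, F
Pot 2: 84 chips, eligible: A, B, C, E
Pot 3: 15 chips, eligible: A, B, C

Derivation:
Contributions: A=75, B=75, C=75, E=70, F=49
Folded: D
Pot levels (distinct totals of non-folded players): 49, 70, 75
Layer 1-49: 49 each from A, B, C, E, F = 49*5 = 245 chips; eligible A, B, C, E, F
Layer 50-70: 21 each from A, B, C, E = 21*4 = 84 chips; eligible A, B, C, E
Layer 71-75: 5 each from A, B, C = 5*3 = 15 chips; eligible A, B, C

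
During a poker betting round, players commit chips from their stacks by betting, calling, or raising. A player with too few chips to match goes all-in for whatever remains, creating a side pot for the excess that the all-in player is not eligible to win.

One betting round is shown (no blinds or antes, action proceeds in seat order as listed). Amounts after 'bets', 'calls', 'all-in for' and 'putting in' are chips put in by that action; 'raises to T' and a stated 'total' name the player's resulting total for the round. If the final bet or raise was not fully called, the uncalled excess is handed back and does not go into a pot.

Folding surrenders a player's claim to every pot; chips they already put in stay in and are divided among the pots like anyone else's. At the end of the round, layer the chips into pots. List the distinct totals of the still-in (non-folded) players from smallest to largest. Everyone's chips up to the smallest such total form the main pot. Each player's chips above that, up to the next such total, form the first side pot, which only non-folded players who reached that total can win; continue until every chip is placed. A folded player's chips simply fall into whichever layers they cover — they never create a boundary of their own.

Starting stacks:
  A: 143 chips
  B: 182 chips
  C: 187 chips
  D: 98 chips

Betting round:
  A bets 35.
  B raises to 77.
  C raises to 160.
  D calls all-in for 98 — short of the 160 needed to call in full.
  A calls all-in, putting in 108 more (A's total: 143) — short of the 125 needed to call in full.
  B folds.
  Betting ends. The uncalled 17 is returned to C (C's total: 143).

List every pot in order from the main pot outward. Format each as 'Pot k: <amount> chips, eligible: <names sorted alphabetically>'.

Contributions (after 17 returned to C): A=143, B=77, C=143, D=98
Folded: B
Pot levels (distinct totals of non-folded players): 98, 143
Layer 1-98: A 98 + B 77 + C 98 + D 98 = 371 chips; eligible A, C, D
Layer 99-143: 45 each from A, C = 45*2 = 90 chips; eligible A, C

Pot 1: 371 chips, eligible: A, C, D
Pot 2: 90 chips, eligible: A, C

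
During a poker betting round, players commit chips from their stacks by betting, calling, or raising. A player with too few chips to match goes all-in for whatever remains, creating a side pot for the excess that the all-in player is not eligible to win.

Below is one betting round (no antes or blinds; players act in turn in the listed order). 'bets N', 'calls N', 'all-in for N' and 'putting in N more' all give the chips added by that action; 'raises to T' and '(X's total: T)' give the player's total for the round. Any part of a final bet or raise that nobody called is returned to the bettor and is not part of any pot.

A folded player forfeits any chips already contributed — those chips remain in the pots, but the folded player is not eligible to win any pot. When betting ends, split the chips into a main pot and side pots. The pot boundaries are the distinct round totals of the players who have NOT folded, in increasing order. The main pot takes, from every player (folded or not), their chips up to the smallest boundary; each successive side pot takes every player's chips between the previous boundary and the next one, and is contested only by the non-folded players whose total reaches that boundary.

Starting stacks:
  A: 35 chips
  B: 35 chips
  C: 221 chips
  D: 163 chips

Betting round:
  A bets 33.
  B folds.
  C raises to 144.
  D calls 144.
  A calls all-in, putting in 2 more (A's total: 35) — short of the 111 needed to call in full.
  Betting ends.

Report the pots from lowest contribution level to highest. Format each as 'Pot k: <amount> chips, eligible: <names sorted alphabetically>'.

Contributions: A=35, C=144, D=144
Folded: B
Pot levels (distinct totals of non-folded players): 35, 144
Layer 1-35: 35 each from A, C, D = 35*3 = 105 chips; eligible A, C, D
Layer 36-144: 109 each from C, D = 109*2 = 218 chips; eligible C, D

Pot 1: 105 chips, eligible: A, C, D
Pot 2: 218 chips, eligible: C, D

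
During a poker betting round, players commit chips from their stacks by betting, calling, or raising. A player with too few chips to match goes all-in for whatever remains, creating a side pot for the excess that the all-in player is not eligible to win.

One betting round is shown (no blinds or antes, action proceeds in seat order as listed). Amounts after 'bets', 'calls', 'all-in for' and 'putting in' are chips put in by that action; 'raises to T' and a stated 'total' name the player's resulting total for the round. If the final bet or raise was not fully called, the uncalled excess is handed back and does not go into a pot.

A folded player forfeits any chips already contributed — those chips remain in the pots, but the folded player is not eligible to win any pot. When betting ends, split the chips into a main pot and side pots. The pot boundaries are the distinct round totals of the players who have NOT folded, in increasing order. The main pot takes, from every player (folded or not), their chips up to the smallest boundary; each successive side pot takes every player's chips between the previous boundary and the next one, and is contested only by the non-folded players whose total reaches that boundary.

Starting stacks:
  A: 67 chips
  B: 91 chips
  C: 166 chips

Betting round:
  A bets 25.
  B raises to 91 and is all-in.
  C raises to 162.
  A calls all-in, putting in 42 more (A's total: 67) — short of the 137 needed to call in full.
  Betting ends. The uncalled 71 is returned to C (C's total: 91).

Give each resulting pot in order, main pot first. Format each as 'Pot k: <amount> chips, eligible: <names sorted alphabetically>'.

Contributions (after 71 returned to C): A=67, B=91, C=91
Pot levels (distinct totals of non-folded players): 67, 91
Layer 1-67: 67 each from A, B, C = 67*3 = 201 chips; eligible A, B, C
Layer 68-91: 24 each from B, C = 24*2 = 48 chips; eligible B, C

Pot 1: 201 chips, eligible: A, B, C
Pot 2: 48 chips, eligible: B, C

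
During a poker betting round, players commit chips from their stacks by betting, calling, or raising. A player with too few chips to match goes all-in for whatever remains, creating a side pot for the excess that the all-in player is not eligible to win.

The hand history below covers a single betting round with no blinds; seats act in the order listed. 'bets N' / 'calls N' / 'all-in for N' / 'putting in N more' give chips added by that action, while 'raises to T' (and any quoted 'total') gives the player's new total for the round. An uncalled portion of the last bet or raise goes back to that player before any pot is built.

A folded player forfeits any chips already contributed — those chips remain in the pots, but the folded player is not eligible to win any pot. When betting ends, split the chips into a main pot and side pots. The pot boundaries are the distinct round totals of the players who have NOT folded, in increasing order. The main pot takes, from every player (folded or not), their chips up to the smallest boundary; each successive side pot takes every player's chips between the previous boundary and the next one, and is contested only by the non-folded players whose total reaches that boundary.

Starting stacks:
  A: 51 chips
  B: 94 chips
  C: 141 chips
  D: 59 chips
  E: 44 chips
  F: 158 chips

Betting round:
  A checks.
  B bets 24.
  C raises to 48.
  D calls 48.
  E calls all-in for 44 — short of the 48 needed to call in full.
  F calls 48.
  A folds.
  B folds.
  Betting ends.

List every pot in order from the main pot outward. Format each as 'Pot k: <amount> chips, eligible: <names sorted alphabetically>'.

Contributions: B=24, C=48, D=48, E=44, F=48
Folded: A, B
Pot levels (distinct totals of non-folded players): 44, 48
Layer 1-44: B 24 + C 44 + D 44 + E 44 + F 44 = 200 chips; eligible C, D, E, F
Layer 45-48: 4 each from C, D, F = 4*3 = 12 chips; eligible C, D, F

Pot 1: 200 chips, eligible: C, D, E, F
Pot 2: 12 chips, eligible: C, D, F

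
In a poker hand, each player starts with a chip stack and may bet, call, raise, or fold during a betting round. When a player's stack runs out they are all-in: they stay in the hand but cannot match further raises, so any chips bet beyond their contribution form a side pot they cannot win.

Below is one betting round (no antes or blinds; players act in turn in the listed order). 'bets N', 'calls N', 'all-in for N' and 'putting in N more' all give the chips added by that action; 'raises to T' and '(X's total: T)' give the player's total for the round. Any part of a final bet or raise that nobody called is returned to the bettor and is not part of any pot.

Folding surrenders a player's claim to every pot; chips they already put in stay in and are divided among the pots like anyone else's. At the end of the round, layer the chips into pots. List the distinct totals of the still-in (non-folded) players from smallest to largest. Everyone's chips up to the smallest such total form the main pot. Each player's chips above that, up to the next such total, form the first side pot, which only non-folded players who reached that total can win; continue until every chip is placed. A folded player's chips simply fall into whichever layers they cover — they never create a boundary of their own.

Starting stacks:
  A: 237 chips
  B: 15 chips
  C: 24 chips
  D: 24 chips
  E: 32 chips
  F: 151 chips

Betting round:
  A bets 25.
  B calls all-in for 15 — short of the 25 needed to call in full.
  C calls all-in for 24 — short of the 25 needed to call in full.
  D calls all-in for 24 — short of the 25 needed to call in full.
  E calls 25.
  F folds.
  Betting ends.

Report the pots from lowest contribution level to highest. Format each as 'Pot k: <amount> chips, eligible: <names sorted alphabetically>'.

Pot 1: 75 chips, eligible: A, B, C, D, E
Pot 2: 36 chips, eligible: A, C, D, E
Pot 3: 2 chips, eligible: A, E

Derivation:
Contributions: A=25, B=15, C=24, D=24, E=25
Folded: F
Pot levels (distinct totals of non-folded players): 15, 24, 25
Layer 1-15: 15 each from A, B, C, D, E = 15*5 = 75 chips; eligible A, B, C, D, E
Layer 16-24: 9 each from A, C, D, E = 9*4 = 36 chips; eligible A, C, D, E
Layer 25-25: 1 each from A, E = 1*2 = 2 chips; eligible A, E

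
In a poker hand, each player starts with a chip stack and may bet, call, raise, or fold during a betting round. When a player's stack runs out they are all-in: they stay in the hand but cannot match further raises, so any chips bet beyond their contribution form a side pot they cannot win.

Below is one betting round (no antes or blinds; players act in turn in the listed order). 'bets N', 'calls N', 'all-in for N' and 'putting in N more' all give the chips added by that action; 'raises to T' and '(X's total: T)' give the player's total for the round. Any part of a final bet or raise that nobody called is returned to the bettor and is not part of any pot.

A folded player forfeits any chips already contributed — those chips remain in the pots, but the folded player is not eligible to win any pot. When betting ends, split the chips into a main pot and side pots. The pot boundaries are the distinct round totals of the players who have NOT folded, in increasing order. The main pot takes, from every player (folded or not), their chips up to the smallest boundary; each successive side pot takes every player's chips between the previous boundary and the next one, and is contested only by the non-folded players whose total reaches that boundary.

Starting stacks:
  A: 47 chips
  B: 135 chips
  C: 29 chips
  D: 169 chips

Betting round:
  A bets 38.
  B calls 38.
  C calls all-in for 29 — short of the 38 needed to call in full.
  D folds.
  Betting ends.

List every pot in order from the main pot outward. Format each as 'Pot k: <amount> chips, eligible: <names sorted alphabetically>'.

Contributions: A=38, B=38, C=29
Folded: D
Pot levels (distinct totals of non-folded players): 29, 38
Layer 1-29: 29 each from A, B, C = 29*3 = 87 chips; eligible A, B, C
Layer 30-38: 9 each from A, B = 9*2 = 18 chips; eligible A, B

Pot 1: 87 chips, eligible: A, B, C
Pot 2: 18 chips, eligible: A, B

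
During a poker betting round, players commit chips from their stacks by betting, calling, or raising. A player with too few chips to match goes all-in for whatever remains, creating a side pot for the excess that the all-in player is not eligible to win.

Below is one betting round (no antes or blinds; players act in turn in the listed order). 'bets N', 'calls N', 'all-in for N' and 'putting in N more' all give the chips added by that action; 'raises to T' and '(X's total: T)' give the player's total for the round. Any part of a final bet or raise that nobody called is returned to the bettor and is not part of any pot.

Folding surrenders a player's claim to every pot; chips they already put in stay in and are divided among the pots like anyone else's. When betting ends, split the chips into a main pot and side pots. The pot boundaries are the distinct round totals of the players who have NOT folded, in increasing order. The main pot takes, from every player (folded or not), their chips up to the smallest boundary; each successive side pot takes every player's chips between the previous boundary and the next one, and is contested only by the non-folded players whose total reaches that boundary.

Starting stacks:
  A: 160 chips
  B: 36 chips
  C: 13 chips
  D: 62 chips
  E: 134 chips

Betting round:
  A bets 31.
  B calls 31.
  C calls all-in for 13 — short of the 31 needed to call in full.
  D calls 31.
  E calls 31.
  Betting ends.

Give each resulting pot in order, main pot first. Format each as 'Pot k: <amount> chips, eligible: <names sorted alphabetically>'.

Contributions: A=31, B=31, C=13, D=31, E=31
Pot levels (distinct totals of non-folded players): 13, 31
Layer 1-13: 13 each from A, B, C, D, E = 13*5 = 65 chips; eligible A, B, C, D, E
Layer 14-31: 18 each from A, B, D, E = 18*4 = 72 chips; eligible A, B, D, E

Pot 1: 65 chips, eligible: A, B, C, D, E
Pot 2: 72 chips, eligible: A, B, D, E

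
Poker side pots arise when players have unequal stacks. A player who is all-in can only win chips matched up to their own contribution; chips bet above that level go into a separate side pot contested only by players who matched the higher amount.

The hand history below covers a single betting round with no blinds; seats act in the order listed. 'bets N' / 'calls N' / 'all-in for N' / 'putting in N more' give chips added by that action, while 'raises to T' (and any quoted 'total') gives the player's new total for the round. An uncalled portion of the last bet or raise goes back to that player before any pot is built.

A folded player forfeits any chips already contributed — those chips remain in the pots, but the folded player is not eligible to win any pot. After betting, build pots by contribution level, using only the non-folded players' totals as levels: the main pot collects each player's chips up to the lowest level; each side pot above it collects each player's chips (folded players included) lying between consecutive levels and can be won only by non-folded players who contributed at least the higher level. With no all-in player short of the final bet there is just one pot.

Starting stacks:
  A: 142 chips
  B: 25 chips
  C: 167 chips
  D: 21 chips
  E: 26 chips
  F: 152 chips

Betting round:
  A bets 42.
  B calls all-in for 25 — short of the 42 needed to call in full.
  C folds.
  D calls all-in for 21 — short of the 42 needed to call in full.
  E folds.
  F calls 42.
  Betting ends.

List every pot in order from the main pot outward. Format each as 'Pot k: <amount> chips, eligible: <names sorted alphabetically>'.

Contributions: A=42, B=25, D=21, F=42
Folded: C, E
Pot levels (distinct totals of non-folded players): 21, 25, 42
Layer 1-21: 21 each from A, B, D, F = 21*4 = 84 chips; eligible A, B, D, F
Layer 22-25: 4 each from A, B, F = 4*3 = 12 chips; eligible A, B, F
Layer 26-42: 17 each from A, F = 17*2 = 34 chips; eligible A, F

Pot 1: 84 chips, eligible: A, B, D, F
Pot 2: 12 chips, eligible: A, B, F
Pot 3: 34 chips, eligible: A, F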